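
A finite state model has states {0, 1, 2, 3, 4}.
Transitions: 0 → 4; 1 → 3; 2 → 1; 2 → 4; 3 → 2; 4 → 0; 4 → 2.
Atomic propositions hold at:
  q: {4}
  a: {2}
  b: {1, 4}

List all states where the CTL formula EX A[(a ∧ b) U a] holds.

Sat(a ∧ b) = ∅
A[(a ∧ b) U a]: least fixpoint, start Z0 = Sat(a) = {2}, add states in Sat(a ∧ b) with every successor in Z. Already a fixed point.
Sat(A[(a ∧ b) U a]) = {2}
Sat(EX A[(a ∧ b) U a]) = {s : some successor in {2}} = {3, 4}

{3, 4}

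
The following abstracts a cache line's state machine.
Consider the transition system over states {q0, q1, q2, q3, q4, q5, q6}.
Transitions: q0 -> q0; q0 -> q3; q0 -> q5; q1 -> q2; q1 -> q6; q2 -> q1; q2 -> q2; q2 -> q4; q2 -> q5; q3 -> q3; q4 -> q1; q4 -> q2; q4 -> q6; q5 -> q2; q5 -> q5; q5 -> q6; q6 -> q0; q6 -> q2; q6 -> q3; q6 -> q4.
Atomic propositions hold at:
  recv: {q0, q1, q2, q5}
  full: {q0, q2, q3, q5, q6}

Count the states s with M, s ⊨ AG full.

AG full: greatest fixpoint, start Z0 = {q0, q2, q3, q5, q6}, keep only states in Sat with every successor in Z. Z1 = {q0, q3, q5}; Z2 = {q0, q3}; Z3 = {q3}; fixed.
Sat(AG full) = {q3}
|Sat(AG full)| = |{q3}| = 1.

1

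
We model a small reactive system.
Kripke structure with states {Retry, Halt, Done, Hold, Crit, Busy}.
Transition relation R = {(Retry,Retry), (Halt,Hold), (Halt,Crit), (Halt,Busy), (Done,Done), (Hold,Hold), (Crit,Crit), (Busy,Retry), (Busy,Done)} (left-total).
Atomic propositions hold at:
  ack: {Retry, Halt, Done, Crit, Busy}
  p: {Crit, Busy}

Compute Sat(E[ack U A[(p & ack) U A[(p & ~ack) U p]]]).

{Halt, Crit, Busy}

Sat(p & ack) = {Crit, Busy}
Sat(~ack) = {Hold}
Sat(p & ~ack) = ∅
A[(p & ~ack) U p]: least fixpoint, start Z0 = Sat(p) = {Crit, Busy}, add states in Sat(p & ~ack) with every successor in Z. Already a fixed point.
Sat(A[(p & ~ack) U p]) = {Crit, Busy}
A[(p & ack) U A[(p & ~ack) U p]]: least fixpoint, start Z0 = Sat(A[(p & ~ack) U p]) = {Crit, Busy}, add states in Sat(p & ack) with every successor in Z. Already a fixed point.
Sat(A[(p & ack) U A[(p & ~ack) U p]]) = {Crit, Busy}
E[ack U A[(p & ack) U A[(p & ~ack) U p]]]: least fixpoint, start Z0 = Sat(A[(p & ack) U A[(p & ~ack) U p]]) = {Crit, Busy}, add states in Sat(ack) with some successor in Z. Z1 = {Halt, Crit, Busy}; fixed.
Sat(E[ack U A[(p & ack) U A[(p & ~ack) U p]]]) = {Halt, Crit, Busy}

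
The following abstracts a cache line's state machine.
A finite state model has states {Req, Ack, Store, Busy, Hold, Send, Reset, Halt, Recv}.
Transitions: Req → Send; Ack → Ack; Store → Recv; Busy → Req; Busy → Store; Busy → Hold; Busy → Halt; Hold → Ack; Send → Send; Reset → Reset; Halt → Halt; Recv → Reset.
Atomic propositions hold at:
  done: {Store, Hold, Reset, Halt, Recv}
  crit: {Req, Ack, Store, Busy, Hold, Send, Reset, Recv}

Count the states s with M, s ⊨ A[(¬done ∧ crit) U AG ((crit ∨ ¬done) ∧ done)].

Sat(¬done) = {Req, Ack, Busy, Send}
Sat(¬done ∧ crit) = {Req, Ack, Busy, Send}
Sat(crit ∨ ¬done) = {Req, Ack, Store, Busy, Hold, Send, Reset, Recv}
Sat((crit ∨ ¬done) ∧ done) = {Store, Hold, Reset, Recv}
AG ((crit ∨ ¬done) ∧ done): greatest fixpoint, start Z0 = {Store, Hold, Reset, Recv}, keep only states in Sat with every successor in Z. Z1 = {Store, Reset, Recv}; fixed.
Sat(AG ((crit ∨ ¬done) ∧ done)) = {Store, Reset, Recv}
A[(¬done ∧ crit) U AG ((crit ∨ ¬done) ∧ done)]: least fixpoint, start Z0 = Sat(AG ((crit ∨ ¬done) ∧ done)) = {Store, Reset, Recv}, add states in Sat(¬done ∧ crit) with every successor in Z. Already a fixed point.
Sat(A[(¬done ∧ crit) U AG ((crit ∨ ¬done) ∧ done)]) = {Store, Reset, Recv}
|Sat(A[(¬done ∧ crit) U AG ((crit ∨ ¬done) ∧ done)])| = |{Store, Reset, Recv}| = 3.

3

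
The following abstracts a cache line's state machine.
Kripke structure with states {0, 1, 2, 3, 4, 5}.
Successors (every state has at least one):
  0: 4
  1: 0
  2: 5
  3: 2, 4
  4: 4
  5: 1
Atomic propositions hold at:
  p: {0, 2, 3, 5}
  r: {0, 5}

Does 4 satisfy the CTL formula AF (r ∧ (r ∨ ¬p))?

No

Sat(¬p) = {1, 4}
Sat(r ∨ ¬p) = {0, 1, 4, 5}
Sat(r ∧ (r ∨ ¬p)) = {0, 5}
AF (r ∧ (r ∨ ¬p)): least fixpoint, start Z0 = {0, 5}, add states with every successor in Z. Z1 = {0, 1, 2, 5}; fixed.
Sat(AF (r ∧ (r ∨ ¬p))) = {0, 1, 2, 5}
4 ∉ Sat(AF (r ∧ (r ∨ ¬p))) = {0, 1, 2, 5}, so the formula does not hold at 4.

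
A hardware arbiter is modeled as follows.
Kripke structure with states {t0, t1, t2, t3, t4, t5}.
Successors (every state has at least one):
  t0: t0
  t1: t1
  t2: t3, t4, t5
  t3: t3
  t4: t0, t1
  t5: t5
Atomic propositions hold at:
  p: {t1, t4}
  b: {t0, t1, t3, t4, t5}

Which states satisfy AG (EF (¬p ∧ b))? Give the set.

{t0, t3, t5}

Sat(¬p) = {t0, t2, t3, t5}
Sat(¬p ∧ b) = {t0, t3, t5}
EF (¬p ∧ b): least fixpoint, start Z0 = {t0, t3, t5}, add states with some successor in Z. Z1 = {t0, t2, t3, t4, t5}; fixed.
Sat(EF (¬p ∧ b)) = {t0, t2, t3, t4, t5}
AG (EF (¬p ∧ b)): greatest fixpoint, start Z0 = {t0, t2, t3, t4, t5}, keep only states in Sat with every successor in Z. Z1 = {t0, t2, t3, t5}; Z2 = {t0, t3, t5}; fixed.
Sat(AG (EF (¬p ∧ b))) = {t0, t3, t5}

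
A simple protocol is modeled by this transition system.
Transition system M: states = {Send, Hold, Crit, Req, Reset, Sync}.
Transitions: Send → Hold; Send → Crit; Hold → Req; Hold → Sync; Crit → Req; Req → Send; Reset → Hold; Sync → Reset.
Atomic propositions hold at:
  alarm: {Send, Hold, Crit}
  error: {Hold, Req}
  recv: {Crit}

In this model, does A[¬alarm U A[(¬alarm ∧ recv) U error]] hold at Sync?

Sat(¬alarm) = {Req, Reset, Sync}
Sat(¬alarm ∧ recv) = ∅
A[(¬alarm ∧ recv) U error]: least fixpoint, start Z0 = Sat(error) = {Hold, Req}, add states in Sat(¬alarm ∧ recv) with every successor in Z. Already a fixed point.
Sat(A[(¬alarm ∧ recv) U error]) = {Hold, Req}
A[¬alarm U A[(¬alarm ∧ recv) U error]]: least fixpoint, start Z0 = Sat(A[(¬alarm ∧ recv) U error]) = {Hold, Req}, add states in Sat(¬alarm) with every successor in Z. Z1 = {Hold, Req, Reset}; Z2 = {Hold, Req, Reset, Sync}; fixed.
Sat(A[¬alarm U A[(¬alarm ∧ recv) U error]]) = {Hold, Req, Reset, Sync}
Sync ∈ Sat(A[¬alarm U A[(¬alarm ∧ recv) U error]]) = {Hold, Req, Reset, Sync}, so the formula holds at Sync.

Yes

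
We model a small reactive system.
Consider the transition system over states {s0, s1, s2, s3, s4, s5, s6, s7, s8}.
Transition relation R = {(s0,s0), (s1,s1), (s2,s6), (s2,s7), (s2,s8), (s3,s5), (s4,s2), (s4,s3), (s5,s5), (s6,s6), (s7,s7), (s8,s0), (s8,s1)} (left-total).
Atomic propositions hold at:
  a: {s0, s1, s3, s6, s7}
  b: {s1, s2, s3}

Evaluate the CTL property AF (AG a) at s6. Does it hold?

AG a: greatest fixpoint, start Z0 = {s0, s1, s3, s6, s7}, keep only states in Sat with every successor in Z. Z1 = {s0, s1, s6, s7}; fixed.
Sat(AG a) = {s0, s1, s6, s7}
AF (AG a): least fixpoint, start Z0 = {s0, s1, s6, s7}, add states with every successor in Z. Z1 = {s0, s1, s6, s7, s8}; Z2 = {s0, s1, s2, s6, s7, s8}; fixed.
Sat(AF (AG a)) = {s0, s1, s2, s6, s7, s8}
s6 ∈ Sat(AF (AG a)) = {s0, s1, s2, s6, s7, s8}, so the formula holds at s6.

Yes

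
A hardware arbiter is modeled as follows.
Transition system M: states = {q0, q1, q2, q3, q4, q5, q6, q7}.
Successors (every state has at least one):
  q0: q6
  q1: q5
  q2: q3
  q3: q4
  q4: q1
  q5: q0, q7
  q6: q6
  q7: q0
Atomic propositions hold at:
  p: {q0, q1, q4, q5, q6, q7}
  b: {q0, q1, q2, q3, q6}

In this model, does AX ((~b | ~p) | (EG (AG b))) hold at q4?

No

Sat(~b) = {q4, q5, q7}
Sat(~p) = {q2, q3}
Sat(~b | ~p) = {q2, q3, q4, q5, q7}
AG b: greatest fixpoint, start Z0 = {q0, q1, q2, q3, q6}, keep only states in Sat with every successor in Z. Z1 = {q0, q2, q6}; Z2 = {q0, q6}; fixed.
Sat(AG b) = {q0, q6}
EG (AG b): greatest fixpoint, start Z0 = {q0, q6}, keep only states in Sat with some successor in Z. Already a fixed point.
Sat(EG (AG b)) = {q0, q6}
Sat((~b | ~p) | (EG (AG b))) = {q0, q2, q3, q4, q5, q6, q7}
Sat(AX ((~b | ~p) | (EG (AG b)))) = {s : every successor in {q0, q2, q3, q4, q5, q6, q7}} = {q0, q1, q2, q3, q5, q6, q7}
q4 ∉ Sat(AX ((~b | ~p) | (EG (AG b)))) = {q0, q1, q2, q3, q5, q6, q7}, so the formula does not hold at q4.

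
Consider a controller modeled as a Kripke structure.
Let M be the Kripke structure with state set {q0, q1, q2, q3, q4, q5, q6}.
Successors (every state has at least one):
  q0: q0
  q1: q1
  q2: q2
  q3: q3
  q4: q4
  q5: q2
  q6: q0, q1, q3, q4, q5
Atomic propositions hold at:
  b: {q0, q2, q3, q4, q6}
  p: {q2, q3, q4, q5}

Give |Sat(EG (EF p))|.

5

EF p: least fixpoint, start Z0 = {q2, q3, q4, q5}, add states with some successor in Z. Z1 = {q2, q3, q4, q5, q6}; fixed.
Sat(EF p) = {q2, q3, q4, q5, q6}
EG (EF p): greatest fixpoint, start Z0 = {q2, q3, q4, q5, q6}, keep only states in Sat with some successor in Z. Already a fixed point.
Sat(EG (EF p)) = {q2, q3, q4, q5, q6}
|Sat(EG (EF p))| = |{q2, q3, q4, q5, q6}| = 5.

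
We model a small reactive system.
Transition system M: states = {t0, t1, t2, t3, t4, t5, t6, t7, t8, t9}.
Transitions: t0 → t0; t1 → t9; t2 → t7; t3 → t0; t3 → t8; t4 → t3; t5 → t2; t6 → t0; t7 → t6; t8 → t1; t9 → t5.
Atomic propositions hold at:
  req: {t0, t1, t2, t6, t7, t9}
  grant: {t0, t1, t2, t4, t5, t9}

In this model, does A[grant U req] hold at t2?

Yes

A[grant U req]: least fixpoint, start Z0 = Sat(req) = {t0, t1, t2, t6, t7, t9}, add states in Sat(grant) with every successor in Z. Z1 = {t0, t1, t2, t5, t6, t7, t9}; fixed.
Sat(A[grant U req]) = {t0, t1, t2, t5, t6, t7, t9}
t2 ∈ Sat(A[grant U req]) = {t0, t1, t2, t5, t6, t7, t9}, so the formula holds at t2.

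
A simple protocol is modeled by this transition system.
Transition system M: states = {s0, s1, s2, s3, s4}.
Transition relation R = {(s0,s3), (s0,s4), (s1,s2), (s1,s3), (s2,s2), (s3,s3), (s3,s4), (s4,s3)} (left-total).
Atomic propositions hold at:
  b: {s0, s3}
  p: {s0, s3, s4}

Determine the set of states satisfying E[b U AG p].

AG p: greatest fixpoint, start Z0 = {s0, s3, s4}, keep only states in Sat with every successor in Z. Already a fixed point.
Sat(AG p) = {s0, s3, s4}
E[b U AG p]: least fixpoint, start Z0 = Sat(AG p) = {s0, s3, s4}, add states in Sat(b) with some successor in Z. Already a fixed point.
Sat(E[b U AG p]) = {s0, s3, s4}

{s0, s3, s4}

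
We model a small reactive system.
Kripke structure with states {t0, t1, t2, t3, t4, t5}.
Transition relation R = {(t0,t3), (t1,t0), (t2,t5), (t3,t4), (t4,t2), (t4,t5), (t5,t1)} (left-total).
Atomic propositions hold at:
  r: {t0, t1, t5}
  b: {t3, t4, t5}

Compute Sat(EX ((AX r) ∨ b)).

{t0, t2, t3, t4, t5}

Sat(AX r) = {s : every successor in {t0, t1, t5}} = {t1, t2, t5}
Sat((AX r) ∨ b) = {t1, t2, t3, t4, t5}
Sat(EX ((AX r) ∨ b)) = {s : some successor in {t1, t2, t3, t4, t5}} = {t0, t2, t3, t4, t5}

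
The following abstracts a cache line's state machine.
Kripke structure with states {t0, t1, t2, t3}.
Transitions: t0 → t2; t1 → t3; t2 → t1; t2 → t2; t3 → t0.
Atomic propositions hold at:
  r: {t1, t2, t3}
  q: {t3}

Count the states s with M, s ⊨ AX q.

1

Sat(AX q) = {s : every successor in {t3}} = {t1}
|Sat(AX q)| = |{t1}| = 1.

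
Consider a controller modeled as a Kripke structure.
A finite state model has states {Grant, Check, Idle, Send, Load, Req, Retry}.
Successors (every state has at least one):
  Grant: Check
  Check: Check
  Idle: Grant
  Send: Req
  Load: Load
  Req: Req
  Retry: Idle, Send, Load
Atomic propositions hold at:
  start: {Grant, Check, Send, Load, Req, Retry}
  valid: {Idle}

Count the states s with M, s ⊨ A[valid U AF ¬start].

Sat(¬start) = {Idle}
AF ¬start: least fixpoint, start Z0 = {Idle}, add states with every successor in Z. Already a fixed point.
Sat(AF ¬start) = {Idle}
A[valid U AF ¬start]: least fixpoint, start Z0 = Sat(AF ¬start) = {Idle}, add states in Sat(valid) with every successor in Z. Already a fixed point.
Sat(A[valid U AF ¬start]) = {Idle}
|Sat(A[valid U AF ¬start])| = |{Idle}| = 1.

1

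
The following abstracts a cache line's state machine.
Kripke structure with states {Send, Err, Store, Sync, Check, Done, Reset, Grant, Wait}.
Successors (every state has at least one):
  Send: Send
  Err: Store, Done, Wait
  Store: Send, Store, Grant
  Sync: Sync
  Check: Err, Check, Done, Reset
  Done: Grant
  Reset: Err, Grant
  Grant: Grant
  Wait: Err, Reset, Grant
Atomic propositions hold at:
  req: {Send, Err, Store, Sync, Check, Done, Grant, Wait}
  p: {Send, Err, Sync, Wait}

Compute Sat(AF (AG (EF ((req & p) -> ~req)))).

{Done, Grant}

Sat(req & p) = {Send, Err, Sync, Wait}
Sat(~req) = {Reset}
Sat((req & p) -> ~req) = {Store, Check, Done, Reset, Grant}
EF ((req & p) -> ~req): least fixpoint, start Z0 = {Store, Check, Done, Reset, Grant}, add states with some successor in Z. Z1 = {Err, Store, Check, Done, Reset, Grant, Wait}; fixed.
Sat(EF ((req & p) -> ~req)) = {Err, Store, Check, Done, Reset, Grant, Wait}
AG (EF ((req & p) -> ~req)): greatest fixpoint, start Z0 = {Err, Store, Check, Done, Reset, Grant, Wait}, keep only states in Sat with every successor in Z. Z1 = {Err, Check, Done, Reset, Grant, Wait}; Z2 = {Check, Done, Reset, Grant, Wait}; Z3 = {Done, Grant}; fixed.
Sat(AG (EF ((req & p) -> ~req))) = {Done, Grant}
AF (AG (EF ((req & p) -> ~req))): least fixpoint, start Z0 = {Done, Grant}, add states with every successor in Z. Already a fixed point.
Sat(AF (AG (EF ((req & p) -> ~req)))) = {Done, Grant}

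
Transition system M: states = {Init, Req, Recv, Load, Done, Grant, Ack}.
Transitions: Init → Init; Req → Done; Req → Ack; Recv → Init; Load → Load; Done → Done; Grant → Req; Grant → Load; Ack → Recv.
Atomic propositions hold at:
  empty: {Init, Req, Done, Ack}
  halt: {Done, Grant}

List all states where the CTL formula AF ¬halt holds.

Sat(¬halt) = {Init, Req, Recv, Load, Ack}
AF ¬halt: least fixpoint, start Z0 = {Init, Req, Recv, Load, Ack}, add states with every successor in Z. Z1 = {Init, Req, Recv, Load, Grant, Ack}; fixed.
Sat(AF ¬halt) = {Init, Req, Recv, Load, Grant, Ack}

{Init, Req, Recv, Load, Grant, Ack}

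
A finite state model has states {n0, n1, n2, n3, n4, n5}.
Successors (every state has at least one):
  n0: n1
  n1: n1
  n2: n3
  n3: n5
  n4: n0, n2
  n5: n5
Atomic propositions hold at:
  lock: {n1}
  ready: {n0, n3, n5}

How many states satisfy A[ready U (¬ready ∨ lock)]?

Sat(¬ready) = {n1, n2, n4}
Sat(¬ready ∨ lock) = {n1, n2, n4}
A[ready U (¬ready ∨ lock)]: least fixpoint, start Z0 = Sat((¬ready ∨ lock)) = {n1, n2, n4}, add states in Sat(ready) with every successor in Z. Z1 = {n0, n1, n2, n4}; fixed.
Sat(A[ready U (¬ready ∨ lock)]) = {n0, n1, n2, n4}
|Sat(A[ready U (¬ready ∨ lock)])| = |{n0, n1, n2, n4}| = 4.

4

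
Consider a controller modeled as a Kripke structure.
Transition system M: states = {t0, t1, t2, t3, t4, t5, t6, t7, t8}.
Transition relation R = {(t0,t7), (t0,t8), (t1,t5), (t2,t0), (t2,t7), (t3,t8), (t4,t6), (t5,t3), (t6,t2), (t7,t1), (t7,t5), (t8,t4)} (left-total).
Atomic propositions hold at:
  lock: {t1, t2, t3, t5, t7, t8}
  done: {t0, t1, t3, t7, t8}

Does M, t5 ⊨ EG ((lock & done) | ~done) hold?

Yes

Sat(lock & done) = {t1, t3, t7, t8}
Sat(~done) = {t2, t4, t5, t6}
Sat((lock & done) | ~done) = {t1, t2, t3, t4, t5, t6, t7, t8}
EG ((lock & done) | ~done): greatest fixpoint, start Z0 = {t1, t2, t3, t4, t5, t6, t7, t8}, keep only states in Sat with some successor in Z. Already a fixed point.
Sat(EG ((lock & done) | ~done)) = {t1, t2, t3, t4, t5, t6, t7, t8}
t5 ∈ Sat(EG ((lock & done) | ~done)) = {t1, t2, t3, t4, t5, t6, t7, t8}, so the formula holds at t5.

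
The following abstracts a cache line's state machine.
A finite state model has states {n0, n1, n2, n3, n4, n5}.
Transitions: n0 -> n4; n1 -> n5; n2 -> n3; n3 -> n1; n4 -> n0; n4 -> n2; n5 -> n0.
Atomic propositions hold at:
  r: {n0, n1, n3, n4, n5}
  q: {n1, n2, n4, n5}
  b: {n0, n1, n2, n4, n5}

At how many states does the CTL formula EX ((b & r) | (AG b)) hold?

Sat(b & r) = {n0, n1, n4, n5}
AG b: greatest fixpoint, start Z0 = {n0, n1, n2, n4, n5}, keep only states in Sat with every successor in Z. Z1 = {n0, n1, n4, n5}; Z2 = {n0, n1, n5}; Z3 = {n1, n5}; Z4 = {n1}; Z5 = ∅; fixed.
Sat(AG b) = ∅
Sat((b & r) | (AG b)) = {n0, n1, n4, n5}
Sat(EX ((b & r) | (AG b))) = {s : some successor in {n0, n1, n4, n5}} = {n0, n1, n3, n4, n5}
|Sat(EX ((b & r) | (AG b)))| = |{n0, n1, n3, n4, n5}| = 5.

5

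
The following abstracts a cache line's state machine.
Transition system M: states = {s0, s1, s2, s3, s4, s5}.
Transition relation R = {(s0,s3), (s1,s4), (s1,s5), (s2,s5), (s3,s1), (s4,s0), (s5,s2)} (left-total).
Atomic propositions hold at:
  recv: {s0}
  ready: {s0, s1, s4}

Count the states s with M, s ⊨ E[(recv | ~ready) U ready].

4

Sat(~ready) = {s2, s3, s5}
Sat(recv | ~ready) = {s0, s2, s3, s5}
E[(recv | ~ready) U ready]: least fixpoint, start Z0 = Sat(ready) = {s0, s1, s4}, add states in Sat(recv | ~ready) with some successor in Z. Z1 = {s0, s1, s3, s4}; fixed.
Sat(E[(recv | ~ready) U ready]) = {s0, s1, s3, s4}
|Sat(E[(recv | ~ready) U ready])| = |{s0, s1, s3, s4}| = 4.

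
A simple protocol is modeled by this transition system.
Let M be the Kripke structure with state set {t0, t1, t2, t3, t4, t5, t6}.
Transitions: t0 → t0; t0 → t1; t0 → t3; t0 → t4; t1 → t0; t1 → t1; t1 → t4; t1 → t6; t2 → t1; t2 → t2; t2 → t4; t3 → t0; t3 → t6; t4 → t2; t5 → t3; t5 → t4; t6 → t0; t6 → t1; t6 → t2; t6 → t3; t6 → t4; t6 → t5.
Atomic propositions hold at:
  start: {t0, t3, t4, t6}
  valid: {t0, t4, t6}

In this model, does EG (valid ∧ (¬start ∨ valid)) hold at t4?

Sat(¬start) = {t1, t2, t5}
Sat(¬start ∨ valid) = {t0, t1, t2, t4, t5, t6}
Sat(valid ∧ (¬start ∨ valid)) = {t0, t4, t6}
EG (valid ∧ (¬start ∨ valid)): greatest fixpoint, start Z0 = {t0, t4, t6}, keep only states in Sat with some successor in Z. Z1 = {t0, t6}; fixed.
Sat(EG (valid ∧ (¬start ∨ valid))) = {t0, t6}
t4 ∉ Sat(EG (valid ∧ (¬start ∨ valid))) = {t0, t6}, so the formula does not hold at t4.

No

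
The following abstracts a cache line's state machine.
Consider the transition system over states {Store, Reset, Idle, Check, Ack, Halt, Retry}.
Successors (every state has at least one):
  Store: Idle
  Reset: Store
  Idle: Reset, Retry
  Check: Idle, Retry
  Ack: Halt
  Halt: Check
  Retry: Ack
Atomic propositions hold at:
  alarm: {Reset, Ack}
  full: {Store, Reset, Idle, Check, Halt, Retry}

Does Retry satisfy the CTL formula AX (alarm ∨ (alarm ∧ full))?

Yes

Sat(alarm ∧ full) = {Reset}
Sat(alarm ∨ (alarm ∧ full)) = {Reset, Ack}
Sat(AX (alarm ∨ (alarm ∧ full))) = {s : every successor in {Reset, Ack}} = {Retry}
Retry ∈ Sat(AX (alarm ∨ (alarm ∧ full))) = {Retry}, so the formula holds at Retry.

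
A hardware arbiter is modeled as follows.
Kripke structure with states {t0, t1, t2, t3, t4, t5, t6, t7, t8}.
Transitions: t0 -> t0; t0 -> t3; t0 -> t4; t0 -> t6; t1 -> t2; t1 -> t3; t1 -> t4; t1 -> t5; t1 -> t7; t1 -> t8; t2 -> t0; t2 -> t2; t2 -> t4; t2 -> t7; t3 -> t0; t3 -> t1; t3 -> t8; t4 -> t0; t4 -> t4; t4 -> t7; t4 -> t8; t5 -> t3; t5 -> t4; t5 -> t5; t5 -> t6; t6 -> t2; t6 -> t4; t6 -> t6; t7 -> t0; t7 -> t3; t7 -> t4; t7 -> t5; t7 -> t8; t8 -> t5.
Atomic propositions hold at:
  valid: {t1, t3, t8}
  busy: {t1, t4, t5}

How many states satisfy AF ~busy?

Sat(~busy) = {t0, t2, t3, t6, t7, t8}
AF ~busy: least fixpoint, start Z0 = {t0, t2, t3, t6, t7, t8}, add states with every successor in Z. Already a fixed point.
Sat(AF ~busy) = {t0, t2, t3, t6, t7, t8}
|Sat(AF ~busy)| = |{t0, t2, t3, t6, t7, t8}| = 6.

6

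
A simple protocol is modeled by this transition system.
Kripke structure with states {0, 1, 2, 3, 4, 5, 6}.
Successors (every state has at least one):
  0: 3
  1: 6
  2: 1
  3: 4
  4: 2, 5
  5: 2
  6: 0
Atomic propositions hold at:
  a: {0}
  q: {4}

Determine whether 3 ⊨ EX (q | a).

Yes

Sat(q | a) = {0, 4}
Sat(EX (q | a)) = {s : some successor in {0, 4}} = {3, 6}
3 ∈ Sat(EX (q | a)) = {3, 6}, so the formula holds at 3.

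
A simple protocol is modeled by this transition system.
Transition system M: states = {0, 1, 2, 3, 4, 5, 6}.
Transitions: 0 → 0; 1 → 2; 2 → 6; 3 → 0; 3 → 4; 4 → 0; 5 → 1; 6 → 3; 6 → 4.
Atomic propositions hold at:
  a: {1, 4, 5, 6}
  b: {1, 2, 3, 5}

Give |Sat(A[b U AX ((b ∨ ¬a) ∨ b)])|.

Sat(¬a) = {0, 2, 3}
Sat(b ∨ ¬a) = {0, 1, 2, 3, 5}
Sat((b ∨ ¬a) ∨ b) = {0, 1, 2, 3, 5}
Sat(AX ((b ∨ ¬a) ∨ b)) = {s : every successor in {0, 1, 2, 3, 5}} = {0, 1, 4, 5}
A[b U AX ((b ∨ ¬a) ∨ b)]: least fixpoint, start Z0 = Sat(AX ((b ∨ ¬a) ∨ b)) = {0, 1, 4, 5}, add states in Sat(b) with every successor in Z. Z1 = {0, 1, 3, 4, 5}; fixed.
Sat(A[b U AX ((b ∨ ¬a) ∨ b)]) = {0, 1, 3, 4, 5}
|Sat(A[b U AX ((b ∨ ¬a) ∨ b)])| = |{0, 1, 3, 4, 5}| = 5.

5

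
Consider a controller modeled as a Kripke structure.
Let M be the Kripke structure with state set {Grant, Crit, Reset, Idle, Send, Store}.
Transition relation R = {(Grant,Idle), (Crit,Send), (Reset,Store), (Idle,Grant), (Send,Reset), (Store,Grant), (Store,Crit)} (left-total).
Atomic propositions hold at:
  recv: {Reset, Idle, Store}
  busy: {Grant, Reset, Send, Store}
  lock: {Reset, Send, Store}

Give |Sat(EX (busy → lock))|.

Sat(busy → lock) = {Crit, Reset, Idle, Send, Store}
Sat(EX (busy → lock)) = {s : some successor in {Crit, Reset, Idle, Send, Store}} = {Grant, Crit, Reset, Send, Store}
|Sat(EX (busy → lock))| = |{Grant, Crit, Reset, Send, Store}| = 5.

5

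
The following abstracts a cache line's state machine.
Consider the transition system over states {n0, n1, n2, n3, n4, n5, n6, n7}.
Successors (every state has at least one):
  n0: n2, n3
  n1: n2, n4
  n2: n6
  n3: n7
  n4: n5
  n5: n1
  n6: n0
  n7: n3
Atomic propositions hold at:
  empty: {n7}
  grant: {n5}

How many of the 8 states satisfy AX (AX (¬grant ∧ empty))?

1

Sat(¬grant) = {n0, n1, n2, n3, n4, n6, n7}
Sat(¬grant ∧ empty) = {n7}
Sat(AX (¬grant ∧ empty)) = {s : every successor in {n7}} = {n3}
Sat(AX (AX (¬grant ∧ empty))) = {s : every successor in {n3}} = {n7}
|Sat(AX (AX (¬grant ∧ empty)))| = |{n7}| = 1.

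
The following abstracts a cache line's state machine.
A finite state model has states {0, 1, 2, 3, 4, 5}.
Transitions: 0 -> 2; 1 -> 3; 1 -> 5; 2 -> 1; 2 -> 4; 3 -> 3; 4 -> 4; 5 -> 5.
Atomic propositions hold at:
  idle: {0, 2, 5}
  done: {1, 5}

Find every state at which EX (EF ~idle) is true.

{0, 1, 2, 3, 4}

Sat(~idle) = {1, 3, 4}
EF ~idle: least fixpoint, start Z0 = {1, 3, 4}, add states with some successor in Z. Z1 = {1, 2, 3, 4}; Z2 = {0, 1, 2, 3, 4}; fixed.
Sat(EF ~idle) = {0, 1, 2, 3, 4}
Sat(EX (EF ~idle)) = {s : some successor in {0, 1, 2, 3, 4}} = {0, 1, 2, 3, 4}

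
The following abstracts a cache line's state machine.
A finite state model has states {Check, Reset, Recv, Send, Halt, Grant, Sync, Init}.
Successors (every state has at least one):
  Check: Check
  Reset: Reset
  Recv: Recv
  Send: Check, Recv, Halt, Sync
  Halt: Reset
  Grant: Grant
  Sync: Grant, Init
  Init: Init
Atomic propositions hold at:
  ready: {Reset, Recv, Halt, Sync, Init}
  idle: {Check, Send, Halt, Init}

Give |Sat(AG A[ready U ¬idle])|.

Sat(¬idle) = {Reset, Recv, Grant, Sync}
A[ready U ¬idle]: least fixpoint, start Z0 = Sat(¬idle) = {Reset, Recv, Grant, Sync}, add states in Sat(ready) with every successor in Z. Z1 = {Reset, Recv, Halt, Grant, Sync}; fixed.
Sat(A[ready U ¬idle]) = {Reset, Recv, Halt, Grant, Sync}
AG A[ready U ¬idle]: greatest fixpoint, start Z0 = {Reset, Recv, Halt, Grant, Sync}, keep only states in Sat with every successor in Z. Z1 = {Reset, Recv, Halt, Grant}; fixed.
Sat(AG A[ready U ¬idle]) = {Reset, Recv, Halt, Grant}
|Sat(AG A[ready U ¬idle])| = |{Reset, Recv, Halt, Grant}| = 4.

4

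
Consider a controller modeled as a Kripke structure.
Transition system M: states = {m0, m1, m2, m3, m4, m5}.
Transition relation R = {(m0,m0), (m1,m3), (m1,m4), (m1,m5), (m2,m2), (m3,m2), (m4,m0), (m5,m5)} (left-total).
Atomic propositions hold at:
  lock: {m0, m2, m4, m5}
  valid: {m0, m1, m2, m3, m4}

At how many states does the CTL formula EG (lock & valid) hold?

Sat(lock & valid) = {m0, m2, m4}
EG (lock & valid): greatest fixpoint, start Z0 = {m0, m2, m4}, keep only states in Sat with some successor in Z. Already a fixed point.
Sat(EG (lock & valid)) = {m0, m2, m4}
|Sat(EG (lock & valid))| = |{m0, m2, m4}| = 3.

3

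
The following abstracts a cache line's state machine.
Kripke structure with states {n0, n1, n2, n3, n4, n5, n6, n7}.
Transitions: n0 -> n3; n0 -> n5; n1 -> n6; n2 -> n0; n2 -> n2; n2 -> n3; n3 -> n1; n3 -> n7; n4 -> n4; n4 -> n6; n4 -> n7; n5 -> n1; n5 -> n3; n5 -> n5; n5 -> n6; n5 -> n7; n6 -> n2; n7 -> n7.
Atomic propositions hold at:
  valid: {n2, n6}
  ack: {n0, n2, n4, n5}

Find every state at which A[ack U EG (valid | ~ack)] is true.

Sat(~ack) = {n1, n3, n6, n7}
Sat(valid | ~ack) = {n1, n2, n3, n6, n7}
EG (valid | ~ack): greatest fixpoint, start Z0 = {n1, n2, n3, n6, n7}, keep only states in Sat with some successor in Z. Already a fixed point.
Sat(EG (valid | ~ack)) = {n1, n2, n3, n6, n7}
A[ack U EG (valid | ~ack)]: least fixpoint, start Z0 = Sat(EG (valid | ~ack)) = {n1, n2, n3, n6, n7}, add states in Sat(ack) with every successor in Z. Already a fixed point.
Sat(A[ack U EG (valid | ~ack)]) = {n1, n2, n3, n6, n7}

{n1, n2, n3, n6, n7}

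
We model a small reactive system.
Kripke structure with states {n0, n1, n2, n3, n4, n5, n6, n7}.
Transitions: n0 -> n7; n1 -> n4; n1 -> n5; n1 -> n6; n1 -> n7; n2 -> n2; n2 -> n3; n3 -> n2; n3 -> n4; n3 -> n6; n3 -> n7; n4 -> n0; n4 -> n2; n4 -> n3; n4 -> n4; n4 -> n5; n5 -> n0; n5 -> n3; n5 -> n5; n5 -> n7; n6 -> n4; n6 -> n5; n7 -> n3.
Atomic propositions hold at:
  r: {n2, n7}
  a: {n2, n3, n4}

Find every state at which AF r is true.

AF r: least fixpoint, start Z0 = {n2, n7}, add states with every successor in Z. Z1 = {n0, n2, n7}; fixed.
Sat(AF r) = {n0, n2, n7}

{n0, n2, n7}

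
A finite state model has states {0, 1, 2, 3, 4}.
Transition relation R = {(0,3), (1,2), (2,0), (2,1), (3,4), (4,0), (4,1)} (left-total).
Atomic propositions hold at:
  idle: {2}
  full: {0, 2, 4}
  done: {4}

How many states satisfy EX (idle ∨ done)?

2

Sat(idle ∨ done) = {2, 4}
Sat(EX (idle ∨ done)) = {s : some successor in {2, 4}} = {1, 3}
|Sat(EX (idle ∨ done))| = |{1, 3}| = 2.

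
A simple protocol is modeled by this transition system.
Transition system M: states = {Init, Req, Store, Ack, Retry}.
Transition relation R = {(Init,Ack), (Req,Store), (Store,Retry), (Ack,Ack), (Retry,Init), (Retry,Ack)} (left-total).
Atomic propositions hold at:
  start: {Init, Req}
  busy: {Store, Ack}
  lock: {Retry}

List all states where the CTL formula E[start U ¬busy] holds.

Sat(¬busy) = {Init, Req, Retry}
E[start U ¬busy]: least fixpoint, start Z0 = Sat(¬busy) = {Init, Req, Retry}, add states in Sat(start) with some successor in Z. Already a fixed point.
Sat(E[start U ¬busy]) = {Init, Req, Retry}

{Init, Req, Retry}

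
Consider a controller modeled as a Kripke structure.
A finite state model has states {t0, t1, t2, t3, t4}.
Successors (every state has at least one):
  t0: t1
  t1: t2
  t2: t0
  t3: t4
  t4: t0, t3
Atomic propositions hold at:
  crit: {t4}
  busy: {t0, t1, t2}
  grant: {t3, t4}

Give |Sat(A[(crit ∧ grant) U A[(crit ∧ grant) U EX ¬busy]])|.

2

Sat(crit ∧ grant) = {t4}
Sat(¬busy) = {t3, t4}
Sat(EX ¬busy) = {s : some successor in {t3, t4}} = {t3, t4}
A[(crit ∧ grant) U EX ¬busy]: least fixpoint, start Z0 = Sat(EX ¬busy) = {t3, t4}, add states in Sat(crit ∧ grant) with every successor in Z. Already a fixed point.
Sat(A[(crit ∧ grant) U EX ¬busy]) = {t3, t4}
A[(crit ∧ grant) U A[(crit ∧ grant) U EX ¬busy]]: least fixpoint, start Z0 = Sat(A[(crit ∧ grant) U EX ¬busy]) = {t3, t4}, add states in Sat(crit ∧ grant) with every successor in Z. Already a fixed point.
Sat(A[(crit ∧ grant) U A[(crit ∧ grant) U EX ¬busy]]) = {t3, t4}
|Sat(A[(crit ∧ grant) U A[(crit ∧ grant) U EX ¬busy]])| = |{t3, t4}| = 2.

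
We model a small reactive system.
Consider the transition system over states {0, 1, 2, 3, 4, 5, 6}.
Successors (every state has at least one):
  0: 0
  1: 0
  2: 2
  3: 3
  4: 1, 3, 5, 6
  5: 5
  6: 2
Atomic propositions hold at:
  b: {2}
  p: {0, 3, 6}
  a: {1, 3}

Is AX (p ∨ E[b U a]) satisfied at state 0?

E[b U a]: least fixpoint, start Z0 = Sat(a) = {1, 3}, add states in Sat(b) with some successor in Z. Already a fixed point.
Sat(E[b U a]) = {1, 3}
Sat(p ∨ E[b U a]) = {0, 1, 3, 6}
Sat(AX (p ∨ E[b U a])) = {s : every successor in {0, 1, 3, 6}} = {0, 1, 3}
0 ∈ Sat(AX (p ∨ E[b U a])) = {0, 1, 3}, so the formula holds at 0.

Yes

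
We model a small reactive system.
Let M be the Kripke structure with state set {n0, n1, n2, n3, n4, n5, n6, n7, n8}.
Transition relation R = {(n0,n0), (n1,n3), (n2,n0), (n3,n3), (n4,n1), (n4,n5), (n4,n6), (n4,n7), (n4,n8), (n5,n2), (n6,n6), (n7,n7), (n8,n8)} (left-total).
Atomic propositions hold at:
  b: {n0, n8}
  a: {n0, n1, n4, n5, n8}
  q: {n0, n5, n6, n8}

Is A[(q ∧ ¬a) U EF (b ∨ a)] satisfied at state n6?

No

Sat(¬a) = {n2, n3, n6, n7}
Sat(q ∧ ¬a) = {n6}
Sat(b ∨ a) = {n0, n1, n4, n5, n8}
EF (b ∨ a): least fixpoint, start Z0 = {n0, n1, n4, n5, n8}, add states with some successor in Z. Z1 = {n0, n1, n2, n4, n5, n8}; fixed.
Sat(EF (b ∨ a)) = {n0, n1, n2, n4, n5, n8}
A[(q ∧ ¬a) U EF (b ∨ a)]: least fixpoint, start Z0 = Sat(EF (b ∨ a)) = {n0, n1, n2, n4, n5, n8}, add states in Sat(q ∧ ¬a) with every successor in Z. Already a fixed point.
Sat(A[(q ∧ ¬a) U EF (b ∨ a)]) = {n0, n1, n2, n4, n5, n8}
n6 ∉ Sat(A[(q ∧ ¬a) U EF (b ∨ a)]) = {n0, n1, n2, n4, n5, n8}, so the formula does not hold at n6.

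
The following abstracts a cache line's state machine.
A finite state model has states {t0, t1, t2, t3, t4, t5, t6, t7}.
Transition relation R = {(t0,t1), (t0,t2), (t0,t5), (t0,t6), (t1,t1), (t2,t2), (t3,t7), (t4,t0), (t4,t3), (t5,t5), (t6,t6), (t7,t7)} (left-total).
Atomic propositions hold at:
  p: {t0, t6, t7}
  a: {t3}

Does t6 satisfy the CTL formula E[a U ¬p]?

Sat(¬p) = {t1, t2, t3, t4, t5}
E[a U ¬p]: least fixpoint, start Z0 = Sat(¬p) = {t1, t2, t3, t4, t5}, add states in Sat(a) with some successor in Z. Already a fixed point.
Sat(E[a U ¬p]) = {t1, t2, t3, t4, t5}
t6 ∉ Sat(E[a U ¬p]) = {t1, t2, t3, t4, t5}, so the formula does not hold at t6.

No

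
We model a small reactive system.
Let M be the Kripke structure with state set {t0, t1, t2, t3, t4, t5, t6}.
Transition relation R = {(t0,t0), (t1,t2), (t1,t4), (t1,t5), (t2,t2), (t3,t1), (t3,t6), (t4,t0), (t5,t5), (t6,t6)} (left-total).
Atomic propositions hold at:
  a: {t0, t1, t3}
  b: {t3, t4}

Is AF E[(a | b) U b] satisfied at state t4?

Sat(a | b) = {t0, t1, t3, t4}
E[(a | b) U b]: least fixpoint, start Z0 = Sat(b) = {t3, t4}, add states in Sat(a | b) with some successor in Z. Z1 = {t1, t3, t4}; fixed.
Sat(E[(a | b) U b]) = {t1, t3, t4}
AF E[(a | b) U b]: least fixpoint, start Z0 = {t1, t3, t4}, add states with every successor in Z. Already a fixed point.
Sat(AF E[(a | b) U b]) = {t1, t3, t4}
t4 ∈ Sat(AF E[(a | b) U b]) = {t1, t3, t4}, so the formula holds at t4.

Yes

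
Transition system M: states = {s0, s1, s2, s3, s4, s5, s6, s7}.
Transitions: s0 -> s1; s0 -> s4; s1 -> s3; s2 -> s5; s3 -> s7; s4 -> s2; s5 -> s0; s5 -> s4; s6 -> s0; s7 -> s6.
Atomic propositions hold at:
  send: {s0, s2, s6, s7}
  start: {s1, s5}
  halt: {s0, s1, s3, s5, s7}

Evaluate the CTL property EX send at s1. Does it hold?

No

Sat(EX send) = {s : some successor in {s0, s2, s6, s7}} = {s3, s4, s5, s6, s7}
s1 ∉ Sat(EX send) = {s3, s4, s5, s6, s7}, so the formula does not hold at s1.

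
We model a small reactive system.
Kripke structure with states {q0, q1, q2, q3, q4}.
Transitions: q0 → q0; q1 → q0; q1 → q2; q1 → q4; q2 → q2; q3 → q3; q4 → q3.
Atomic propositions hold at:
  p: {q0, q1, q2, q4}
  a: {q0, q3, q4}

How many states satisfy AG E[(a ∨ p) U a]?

Sat(a ∨ p) = {q0, q1, q2, q3, q4}
E[(a ∨ p) U a]: least fixpoint, start Z0 = Sat(a) = {q0, q3, q4}, add states in Sat(a ∨ p) with some successor in Z. Z1 = {q0, q1, q3, q4}; fixed.
Sat(E[(a ∨ p) U a]) = {q0, q1, q3, q4}
AG E[(a ∨ p) U a]: greatest fixpoint, start Z0 = {q0, q1, q3, q4}, keep only states in Sat with every successor in Z. Z1 = {q0, q3, q4}; fixed.
Sat(AG E[(a ∨ p) U a]) = {q0, q3, q4}
|Sat(AG E[(a ∨ p) U a])| = |{q0, q3, q4}| = 3.

3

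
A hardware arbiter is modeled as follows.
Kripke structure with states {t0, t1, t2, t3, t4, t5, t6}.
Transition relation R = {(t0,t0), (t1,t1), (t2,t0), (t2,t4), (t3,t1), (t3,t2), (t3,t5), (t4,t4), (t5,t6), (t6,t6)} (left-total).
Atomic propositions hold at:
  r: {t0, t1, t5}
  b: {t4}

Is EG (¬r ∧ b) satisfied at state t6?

Sat(¬r) = {t2, t3, t4, t6}
Sat(¬r ∧ b) = {t4}
EG (¬r ∧ b): greatest fixpoint, start Z0 = {t4}, keep only states in Sat with some successor in Z. Already a fixed point.
Sat(EG (¬r ∧ b)) = {t4}
t6 ∉ Sat(EG (¬r ∧ b)) = {t4}, so the formula does not hold at t6.

No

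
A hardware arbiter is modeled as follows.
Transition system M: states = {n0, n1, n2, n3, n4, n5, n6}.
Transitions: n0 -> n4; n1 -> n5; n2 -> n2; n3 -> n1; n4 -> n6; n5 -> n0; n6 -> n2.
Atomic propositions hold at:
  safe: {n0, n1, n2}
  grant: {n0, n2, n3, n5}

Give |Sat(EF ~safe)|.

6

Sat(~safe) = {n3, n4, n5, n6}
EF ~safe: least fixpoint, start Z0 = {n3, n4, n5, n6}, add states with some successor in Z. Z1 = {n0, n1, n3, n4, n5, n6}; fixed.
Sat(EF ~safe) = {n0, n1, n3, n4, n5, n6}
|Sat(EF ~safe)| = |{n0, n1, n3, n4, n5, n6}| = 6.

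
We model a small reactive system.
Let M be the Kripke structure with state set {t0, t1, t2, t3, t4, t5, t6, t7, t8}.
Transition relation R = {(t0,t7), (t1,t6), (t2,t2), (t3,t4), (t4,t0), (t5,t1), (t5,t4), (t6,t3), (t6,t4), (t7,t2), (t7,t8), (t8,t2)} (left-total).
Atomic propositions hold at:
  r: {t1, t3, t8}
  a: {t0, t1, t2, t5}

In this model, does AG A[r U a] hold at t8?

A[r U a]: least fixpoint, start Z0 = Sat(a) = {t0, t1, t2, t5}, add states in Sat(r) with every successor in Z. Z1 = {t0, t1, t2, t5, t8}; fixed.
Sat(A[r U a]) = {t0, t1, t2, t5, t8}
AG A[r U a]: greatest fixpoint, start Z0 = {t0, t1, t2, t5, t8}, keep only states in Sat with every successor in Z. Z1 = {t2, t8}; fixed.
Sat(AG A[r U a]) = {t2, t8}
t8 ∈ Sat(AG A[r U a]) = {t2, t8}, so the formula holds at t8.

Yes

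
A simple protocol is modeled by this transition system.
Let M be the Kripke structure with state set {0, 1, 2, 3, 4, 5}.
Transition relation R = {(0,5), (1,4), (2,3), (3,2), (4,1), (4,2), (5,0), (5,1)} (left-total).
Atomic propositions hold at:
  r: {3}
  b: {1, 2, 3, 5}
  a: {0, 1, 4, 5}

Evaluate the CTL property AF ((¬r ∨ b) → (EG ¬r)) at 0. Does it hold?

Yes

Sat(¬r) = {0, 1, 2, 4, 5}
Sat(¬r ∨ b) = {0, 1, 2, 3, 4, 5}
EG ¬r: greatest fixpoint, start Z0 = {0, 1, 2, 4, 5}, keep only states in Sat with some successor in Z. Z1 = {0, 1, 4, 5}; fixed.
Sat(EG ¬r) = {0, 1, 4, 5}
Sat((¬r ∨ b) → (EG ¬r)) = {0, 1, 4, 5}
AF ((¬r ∨ b) → (EG ¬r)): least fixpoint, start Z0 = {0, 1, 4, 5}, add states with every successor in Z. Already a fixed point.
Sat(AF ((¬r ∨ b) → (EG ¬r))) = {0, 1, 4, 5}
0 ∈ Sat(AF ((¬r ∨ b) → (EG ¬r))) = {0, 1, 4, 5}, so the formula holds at 0.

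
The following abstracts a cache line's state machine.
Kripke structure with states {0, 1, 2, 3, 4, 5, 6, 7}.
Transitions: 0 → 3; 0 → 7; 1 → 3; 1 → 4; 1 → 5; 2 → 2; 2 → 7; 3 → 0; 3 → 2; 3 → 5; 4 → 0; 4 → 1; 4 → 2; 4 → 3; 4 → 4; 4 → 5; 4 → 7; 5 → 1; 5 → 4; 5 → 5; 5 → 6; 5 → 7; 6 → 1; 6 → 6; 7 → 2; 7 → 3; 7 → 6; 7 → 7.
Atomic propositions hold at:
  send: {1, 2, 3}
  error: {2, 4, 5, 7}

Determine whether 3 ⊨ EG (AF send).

Yes

AF send: least fixpoint, start Z0 = {1, 2, 3}, add states with every successor in Z. Already a fixed point.
Sat(AF send) = {1, 2, 3}
EG (AF send): greatest fixpoint, start Z0 = {1, 2, 3}, keep only states in Sat with some successor in Z. Already a fixed point.
Sat(EG (AF send)) = {1, 2, 3}
3 ∈ Sat(EG (AF send)) = {1, 2, 3}, so the formula holds at 3.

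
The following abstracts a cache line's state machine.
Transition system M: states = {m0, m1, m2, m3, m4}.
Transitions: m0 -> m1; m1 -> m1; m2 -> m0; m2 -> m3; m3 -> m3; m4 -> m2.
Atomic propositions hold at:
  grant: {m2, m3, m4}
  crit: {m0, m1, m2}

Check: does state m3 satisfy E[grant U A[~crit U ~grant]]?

Sat(~crit) = {m3, m4}
Sat(~grant) = {m0, m1}
A[~crit U ~grant]: least fixpoint, start Z0 = Sat(~grant) = {m0, m1}, add states in Sat(~crit) with every successor in Z. Already a fixed point.
Sat(A[~crit U ~grant]) = {m0, m1}
E[grant U A[~crit U ~grant]]: least fixpoint, start Z0 = Sat(A[~crit U ~grant]) = {m0, m1}, add states in Sat(grant) with some successor in Z. Z1 = {m0, m1, m2}; Z2 = {m0, m1, m2, m4}; fixed.
Sat(E[grant U A[~crit U ~grant]]) = {m0, m1, m2, m4}
m3 ∉ Sat(E[grant U A[~crit U ~grant]]) = {m0, m1, m2, m4}, so the formula does not hold at m3.

No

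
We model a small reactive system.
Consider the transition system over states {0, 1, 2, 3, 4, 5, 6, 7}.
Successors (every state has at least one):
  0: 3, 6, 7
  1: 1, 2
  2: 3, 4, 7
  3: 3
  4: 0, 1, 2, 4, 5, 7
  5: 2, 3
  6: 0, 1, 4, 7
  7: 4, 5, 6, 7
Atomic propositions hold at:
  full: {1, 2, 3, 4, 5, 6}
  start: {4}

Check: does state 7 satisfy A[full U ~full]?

Sat(~full) = {0, 7}
A[full U ~full]: least fixpoint, start Z0 = Sat(~full) = {0, 7}, add states in Sat(full) with every successor in Z. Already a fixed point.
Sat(A[full U ~full]) = {0, 7}
7 ∈ Sat(A[full U ~full]) = {0, 7}, so the formula holds at 7.

Yes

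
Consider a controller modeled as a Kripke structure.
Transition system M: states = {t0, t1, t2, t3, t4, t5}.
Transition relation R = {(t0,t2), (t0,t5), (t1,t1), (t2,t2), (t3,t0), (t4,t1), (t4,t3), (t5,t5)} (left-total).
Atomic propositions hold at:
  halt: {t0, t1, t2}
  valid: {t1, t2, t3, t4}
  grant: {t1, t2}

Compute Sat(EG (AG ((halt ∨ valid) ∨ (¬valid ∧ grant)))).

{t1, t2}

Sat(halt ∨ valid) = {t0, t1, t2, t3, t4}
Sat(¬valid) = {t0, t5}
Sat(¬valid ∧ grant) = ∅
Sat((halt ∨ valid) ∨ (¬valid ∧ grant)) = {t0, t1, t2, t3, t4}
AG ((halt ∨ valid) ∨ (¬valid ∧ grant)): greatest fixpoint, start Z0 = {t0, t1, t2, t3, t4}, keep only states in Sat with every successor in Z. Z1 = {t1, t2, t3, t4}; Z2 = {t1, t2, t4}; Z3 = {t1, t2}; fixed.
Sat(AG ((halt ∨ valid) ∨ (¬valid ∧ grant))) = {t1, t2}
EG (AG ((halt ∨ valid) ∨ (¬valid ∧ grant))): greatest fixpoint, start Z0 = {t1, t2}, keep only states in Sat with some successor in Z. Already a fixed point.
Sat(EG (AG ((halt ∨ valid) ∨ (¬valid ∧ grant)))) = {t1, t2}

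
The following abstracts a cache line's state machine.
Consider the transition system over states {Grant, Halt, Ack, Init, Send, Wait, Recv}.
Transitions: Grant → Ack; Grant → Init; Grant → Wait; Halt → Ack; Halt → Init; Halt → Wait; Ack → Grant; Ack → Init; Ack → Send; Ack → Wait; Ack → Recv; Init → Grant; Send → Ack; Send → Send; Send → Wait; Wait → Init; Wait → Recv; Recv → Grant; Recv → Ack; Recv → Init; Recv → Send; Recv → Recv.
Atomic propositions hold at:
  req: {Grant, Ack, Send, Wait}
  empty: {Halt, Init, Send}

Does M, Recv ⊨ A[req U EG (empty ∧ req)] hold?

Sat(empty ∧ req) = {Send}
EG (empty ∧ req): greatest fixpoint, start Z0 = {Send}, keep only states in Sat with some successor in Z. Already a fixed point.
Sat(EG (empty ∧ req)) = {Send}
A[req U EG (empty ∧ req)]: least fixpoint, start Z0 = Sat(EG (empty ∧ req)) = {Send}, add states in Sat(req) with every successor in Z. Already a fixed point.
Sat(A[req U EG (empty ∧ req)]) = {Send}
Recv ∉ Sat(A[req U EG (empty ∧ req)]) = {Send}, so the formula does not hold at Recv.

No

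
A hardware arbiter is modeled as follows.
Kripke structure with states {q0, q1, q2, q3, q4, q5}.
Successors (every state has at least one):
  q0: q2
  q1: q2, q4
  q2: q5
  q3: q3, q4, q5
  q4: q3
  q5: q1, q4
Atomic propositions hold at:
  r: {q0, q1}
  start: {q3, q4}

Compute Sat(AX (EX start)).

Sat(EX start) = {s : some successor in {q3, q4}} = {q1, q3, q4, q5}
Sat(AX (EX start)) = {s : every successor in {q1, q3, q4, q5}} = {q2, q3, q4, q5}

{q2, q3, q4, q5}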